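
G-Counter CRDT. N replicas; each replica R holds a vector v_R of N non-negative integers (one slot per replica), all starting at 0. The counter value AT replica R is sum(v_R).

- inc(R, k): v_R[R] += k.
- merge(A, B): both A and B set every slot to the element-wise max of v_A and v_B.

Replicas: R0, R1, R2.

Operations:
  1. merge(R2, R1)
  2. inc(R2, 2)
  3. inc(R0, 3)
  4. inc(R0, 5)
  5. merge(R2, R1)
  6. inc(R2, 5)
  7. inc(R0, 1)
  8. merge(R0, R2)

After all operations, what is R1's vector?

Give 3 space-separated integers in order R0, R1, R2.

Answer: 0 0 2

Derivation:
Op 1: merge R2<->R1 -> R2=(0,0,0) R1=(0,0,0)
Op 2: inc R2 by 2 -> R2=(0,0,2) value=2
Op 3: inc R0 by 3 -> R0=(3,0,0) value=3
Op 4: inc R0 by 5 -> R0=(8,0,0) value=8
Op 5: merge R2<->R1 -> R2=(0,0,2) R1=(0,0,2)
Op 6: inc R2 by 5 -> R2=(0,0,7) value=7
Op 7: inc R0 by 1 -> R0=(9,0,0) value=9
Op 8: merge R0<->R2 -> R0=(9,0,7) R2=(9,0,7)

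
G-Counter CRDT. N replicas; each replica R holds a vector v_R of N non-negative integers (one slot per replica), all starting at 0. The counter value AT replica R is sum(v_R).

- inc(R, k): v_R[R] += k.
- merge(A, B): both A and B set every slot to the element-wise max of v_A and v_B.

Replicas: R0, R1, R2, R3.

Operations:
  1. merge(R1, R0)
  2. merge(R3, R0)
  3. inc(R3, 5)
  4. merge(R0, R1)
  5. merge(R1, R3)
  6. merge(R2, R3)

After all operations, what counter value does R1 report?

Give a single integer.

Answer: 5

Derivation:
Op 1: merge R1<->R0 -> R1=(0,0,0,0) R0=(0,0,0,0)
Op 2: merge R3<->R0 -> R3=(0,0,0,0) R0=(0,0,0,0)
Op 3: inc R3 by 5 -> R3=(0,0,0,5) value=5
Op 4: merge R0<->R1 -> R0=(0,0,0,0) R1=(0,0,0,0)
Op 5: merge R1<->R3 -> R1=(0,0,0,5) R3=(0,0,0,5)
Op 6: merge R2<->R3 -> R2=(0,0,0,5) R3=(0,0,0,5)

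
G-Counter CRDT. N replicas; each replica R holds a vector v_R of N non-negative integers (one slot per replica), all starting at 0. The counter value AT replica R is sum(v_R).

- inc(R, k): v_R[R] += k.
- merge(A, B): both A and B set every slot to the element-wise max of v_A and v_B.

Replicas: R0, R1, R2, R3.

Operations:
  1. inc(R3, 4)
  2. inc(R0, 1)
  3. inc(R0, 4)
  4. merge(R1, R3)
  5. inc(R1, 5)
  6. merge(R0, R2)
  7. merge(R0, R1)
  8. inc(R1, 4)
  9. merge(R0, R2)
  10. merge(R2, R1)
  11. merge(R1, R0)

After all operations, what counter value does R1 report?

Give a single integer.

Answer: 18

Derivation:
Op 1: inc R3 by 4 -> R3=(0,0,0,4) value=4
Op 2: inc R0 by 1 -> R0=(1,0,0,0) value=1
Op 3: inc R0 by 4 -> R0=(5,0,0,0) value=5
Op 4: merge R1<->R3 -> R1=(0,0,0,4) R3=(0,0,0,4)
Op 5: inc R1 by 5 -> R1=(0,5,0,4) value=9
Op 6: merge R0<->R2 -> R0=(5,0,0,0) R2=(5,0,0,0)
Op 7: merge R0<->R1 -> R0=(5,5,0,4) R1=(5,5,0,4)
Op 8: inc R1 by 4 -> R1=(5,9,0,4) value=18
Op 9: merge R0<->R2 -> R0=(5,5,0,4) R2=(5,5,0,4)
Op 10: merge R2<->R1 -> R2=(5,9,0,4) R1=(5,9,0,4)
Op 11: merge R1<->R0 -> R1=(5,9,0,4) R0=(5,9,0,4)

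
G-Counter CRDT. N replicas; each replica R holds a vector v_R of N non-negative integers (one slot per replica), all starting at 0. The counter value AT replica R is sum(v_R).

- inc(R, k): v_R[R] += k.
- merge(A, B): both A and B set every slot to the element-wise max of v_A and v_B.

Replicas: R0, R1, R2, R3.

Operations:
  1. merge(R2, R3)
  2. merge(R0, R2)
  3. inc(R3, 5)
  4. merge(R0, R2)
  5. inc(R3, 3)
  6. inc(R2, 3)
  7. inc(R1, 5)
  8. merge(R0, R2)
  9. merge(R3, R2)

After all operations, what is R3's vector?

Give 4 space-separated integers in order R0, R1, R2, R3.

Answer: 0 0 3 8

Derivation:
Op 1: merge R2<->R3 -> R2=(0,0,0,0) R3=(0,0,0,0)
Op 2: merge R0<->R2 -> R0=(0,0,0,0) R2=(0,0,0,0)
Op 3: inc R3 by 5 -> R3=(0,0,0,5) value=5
Op 4: merge R0<->R2 -> R0=(0,0,0,0) R2=(0,0,0,0)
Op 5: inc R3 by 3 -> R3=(0,0,0,8) value=8
Op 6: inc R2 by 3 -> R2=(0,0,3,0) value=3
Op 7: inc R1 by 5 -> R1=(0,5,0,0) value=5
Op 8: merge R0<->R2 -> R0=(0,0,3,0) R2=(0,0,3,0)
Op 9: merge R3<->R2 -> R3=(0,0,3,8) R2=(0,0,3,8)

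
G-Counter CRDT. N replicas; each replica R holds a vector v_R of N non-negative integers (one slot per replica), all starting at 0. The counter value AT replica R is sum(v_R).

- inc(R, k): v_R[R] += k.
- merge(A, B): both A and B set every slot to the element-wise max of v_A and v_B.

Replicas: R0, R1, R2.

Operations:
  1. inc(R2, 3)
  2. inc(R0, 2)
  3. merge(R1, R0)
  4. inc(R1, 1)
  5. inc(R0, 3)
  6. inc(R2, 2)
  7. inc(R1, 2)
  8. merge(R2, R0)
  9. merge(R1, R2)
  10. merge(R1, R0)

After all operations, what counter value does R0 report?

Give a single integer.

Answer: 13

Derivation:
Op 1: inc R2 by 3 -> R2=(0,0,3) value=3
Op 2: inc R0 by 2 -> R0=(2,0,0) value=2
Op 3: merge R1<->R0 -> R1=(2,0,0) R0=(2,0,0)
Op 4: inc R1 by 1 -> R1=(2,1,0) value=3
Op 5: inc R0 by 3 -> R0=(5,0,0) value=5
Op 6: inc R2 by 2 -> R2=(0,0,5) value=5
Op 7: inc R1 by 2 -> R1=(2,3,0) value=5
Op 8: merge R2<->R0 -> R2=(5,0,5) R0=(5,0,5)
Op 9: merge R1<->R2 -> R1=(5,3,5) R2=(5,3,5)
Op 10: merge R1<->R0 -> R1=(5,3,5) R0=(5,3,5)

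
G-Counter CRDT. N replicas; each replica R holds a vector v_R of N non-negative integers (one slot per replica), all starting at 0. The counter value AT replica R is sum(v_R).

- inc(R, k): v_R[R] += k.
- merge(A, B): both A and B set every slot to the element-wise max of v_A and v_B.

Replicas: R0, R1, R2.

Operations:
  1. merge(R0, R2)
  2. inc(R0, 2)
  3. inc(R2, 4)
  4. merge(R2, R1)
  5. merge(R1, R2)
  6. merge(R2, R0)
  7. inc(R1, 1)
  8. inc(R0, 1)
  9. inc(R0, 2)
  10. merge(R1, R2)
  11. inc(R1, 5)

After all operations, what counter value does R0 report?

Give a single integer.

Answer: 9

Derivation:
Op 1: merge R0<->R2 -> R0=(0,0,0) R2=(0,0,0)
Op 2: inc R0 by 2 -> R0=(2,0,0) value=2
Op 3: inc R2 by 4 -> R2=(0,0,4) value=4
Op 4: merge R2<->R1 -> R2=(0,0,4) R1=(0,0,4)
Op 5: merge R1<->R2 -> R1=(0,0,4) R2=(0,0,4)
Op 6: merge R2<->R0 -> R2=(2,0,4) R0=(2,0,4)
Op 7: inc R1 by 1 -> R1=(0,1,4) value=5
Op 8: inc R0 by 1 -> R0=(3,0,4) value=7
Op 9: inc R0 by 2 -> R0=(5,0,4) value=9
Op 10: merge R1<->R2 -> R1=(2,1,4) R2=(2,1,4)
Op 11: inc R1 by 5 -> R1=(2,6,4) value=12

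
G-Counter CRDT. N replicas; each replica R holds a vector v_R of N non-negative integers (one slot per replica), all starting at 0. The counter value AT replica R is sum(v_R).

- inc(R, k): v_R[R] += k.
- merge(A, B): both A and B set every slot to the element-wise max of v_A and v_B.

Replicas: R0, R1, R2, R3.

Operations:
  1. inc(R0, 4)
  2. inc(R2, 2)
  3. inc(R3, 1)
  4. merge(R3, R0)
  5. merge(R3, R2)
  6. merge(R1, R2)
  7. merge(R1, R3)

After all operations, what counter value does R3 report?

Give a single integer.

Op 1: inc R0 by 4 -> R0=(4,0,0,0) value=4
Op 2: inc R2 by 2 -> R2=(0,0,2,0) value=2
Op 3: inc R3 by 1 -> R3=(0,0,0,1) value=1
Op 4: merge R3<->R0 -> R3=(4,0,0,1) R0=(4,0,0,1)
Op 5: merge R3<->R2 -> R3=(4,0,2,1) R2=(4,0,2,1)
Op 6: merge R1<->R2 -> R1=(4,0,2,1) R2=(4,0,2,1)
Op 7: merge R1<->R3 -> R1=(4,0,2,1) R3=(4,0,2,1)

Answer: 7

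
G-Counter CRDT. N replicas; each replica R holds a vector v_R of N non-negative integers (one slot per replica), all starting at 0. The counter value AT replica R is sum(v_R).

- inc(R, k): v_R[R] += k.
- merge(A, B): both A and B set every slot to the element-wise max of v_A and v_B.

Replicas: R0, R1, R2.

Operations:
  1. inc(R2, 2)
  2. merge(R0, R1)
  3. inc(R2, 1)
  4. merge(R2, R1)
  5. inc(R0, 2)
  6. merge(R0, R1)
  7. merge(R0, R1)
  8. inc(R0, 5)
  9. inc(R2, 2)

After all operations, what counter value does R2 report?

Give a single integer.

Op 1: inc R2 by 2 -> R2=(0,0,2) value=2
Op 2: merge R0<->R1 -> R0=(0,0,0) R1=(0,0,0)
Op 3: inc R2 by 1 -> R2=(0,0,3) value=3
Op 4: merge R2<->R1 -> R2=(0,0,3) R1=(0,0,3)
Op 5: inc R0 by 2 -> R0=(2,0,0) value=2
Op 6: merge R0<->R1 -> R0=(2,0,3) R1=(2,0,3)
Op 7: merge R0<->R1 -> R0=(2,0,3) R1=(2,0,3)
Op 8: inc R0 by 5 -> R0=(7,0,3) value=10
Op 9: inc R2 by 2 -> R2=(0,0,5) value=5

Answer: 5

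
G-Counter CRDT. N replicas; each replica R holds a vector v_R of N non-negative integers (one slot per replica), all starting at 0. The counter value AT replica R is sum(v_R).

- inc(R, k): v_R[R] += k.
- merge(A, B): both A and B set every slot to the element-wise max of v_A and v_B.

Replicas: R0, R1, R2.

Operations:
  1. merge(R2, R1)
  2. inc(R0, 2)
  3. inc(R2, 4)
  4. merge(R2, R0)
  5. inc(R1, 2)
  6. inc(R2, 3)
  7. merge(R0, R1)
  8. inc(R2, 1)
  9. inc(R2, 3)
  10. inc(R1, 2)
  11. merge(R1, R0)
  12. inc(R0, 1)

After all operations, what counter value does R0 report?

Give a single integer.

Op 1: merge R2<->R1 -> R2=(0,0,0) R1=(0,0,0)
Op 2: inc R0 by 2 -> R0=(2,0,0) value=2
Op 3: inc R2 by 4 -> R2=(0,0,4) value=4
Op 4: merge R2<->R0 -> R2=(2,0,4) R0=(2,0,4)
Op 5: inc R1 by 2 -> R1=(0,2,0) value=2
Op 6: inc R2 by 3 -> R2=(2,0,7) value=9
Op 7: merge R0<->R1 -> R0=(2,2,4) R1=(2,2,4)
Op 8: inc R2 by 1 -> R2=(2,0,8) value=10
Op 9: inc R2 by 3 -> R2=(2,0,11) value=13
Op 10: inc R1 by 2 -> R1=(2,4,4) value=10
Op 11: merge R1<->R0 -> R1=(2,4,4) R0=(2,4,4)
Op 12: inc R0 by 1 -> R0=(3,4,4) value=11

Answer: 11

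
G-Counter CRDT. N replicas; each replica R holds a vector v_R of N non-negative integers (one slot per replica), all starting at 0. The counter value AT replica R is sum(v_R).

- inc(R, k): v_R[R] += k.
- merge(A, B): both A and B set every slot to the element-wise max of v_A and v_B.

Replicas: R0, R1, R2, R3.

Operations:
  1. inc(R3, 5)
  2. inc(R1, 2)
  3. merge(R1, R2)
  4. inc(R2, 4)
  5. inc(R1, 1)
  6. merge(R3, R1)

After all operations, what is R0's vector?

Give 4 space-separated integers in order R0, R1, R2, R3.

Op 1: inc R3 by 5 -> R3=(0,0,0,5) value=5
Op 2: inc R1 by 2 -> R1=(0,2,0,0) value=2
Op 3: merge R1<->R2 -> R1=(0,2,0,0) R2=(0,2,0,0)
Op 4: inc R2 by 4 -> R2=(0,2,4,0) value=6
Op 5: inc R1 by 1 -> R1=(0,3,0,0) value=3
Op 6: merge R3<->R1 -> R3=(0,3,0,5) R1=(0,3,0,5)

Answer: 0 0 0 0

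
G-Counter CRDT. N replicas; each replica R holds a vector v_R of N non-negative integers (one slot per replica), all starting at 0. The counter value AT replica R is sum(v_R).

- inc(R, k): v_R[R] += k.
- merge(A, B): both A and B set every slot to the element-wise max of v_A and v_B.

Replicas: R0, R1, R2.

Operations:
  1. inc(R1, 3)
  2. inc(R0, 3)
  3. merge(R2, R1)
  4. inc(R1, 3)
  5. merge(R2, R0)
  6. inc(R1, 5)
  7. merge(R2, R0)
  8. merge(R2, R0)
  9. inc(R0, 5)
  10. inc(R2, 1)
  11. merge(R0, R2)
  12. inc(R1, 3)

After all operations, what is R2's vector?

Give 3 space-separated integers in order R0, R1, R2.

Answer: 8 3 1

Derivation:
Op 1: inc R1 by 3 -> R1=(0,3,0) value=3
Op 2: inc R0 by 3 -> R0=(3,0,0) value=3
Op 3: merge R2<->R1 -> R2=(0,3,0) R1=(0,3,0)
Op 4: inc R1 by 3 -> R1=(0,6,0) value=6
Op 5: merge R2<->R0 -> R2=(3,3,0) R0=(3,3,0)
Op 6: inc R1 by 5 -> R1=(0,11,0) value=11
Op 7: merge R2<->R0 -> R2=(3,3,0) R0=(3,3,0)
Op 8: merge R2<->R0 -> R2=(3,3,0) R0=(3,3,0)
Op 9: inc R0 by 5 -> R0=(8,3,0) value=11
Op 10: inc R2 by 1 -> R2=(3,3,1) value=7
Op 11: merge R0<->R2 -> R0=(8,3,1) R2=(8,3,1)
Op 12: inc R1 by 3 -> R1=(0,14,0) value=14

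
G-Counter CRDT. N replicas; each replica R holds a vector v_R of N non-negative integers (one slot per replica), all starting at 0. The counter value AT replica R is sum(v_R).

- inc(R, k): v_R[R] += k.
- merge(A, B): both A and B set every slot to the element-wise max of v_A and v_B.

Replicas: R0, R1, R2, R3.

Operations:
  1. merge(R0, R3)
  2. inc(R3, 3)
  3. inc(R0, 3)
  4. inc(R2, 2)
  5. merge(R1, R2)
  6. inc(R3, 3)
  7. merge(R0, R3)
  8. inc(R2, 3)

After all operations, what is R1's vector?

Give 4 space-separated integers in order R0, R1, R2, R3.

Answer: 0 0 2 0

Derivation:
Op 1: merge R0<->R3 -> R0=(0,0,0,0) R3=(0,0,0,0)
Op 2: inc R3 by 3 -> R3=(0,0,0,3) value=3
Op 3: inc R0 by 3 -> R0=(3,0,0,0) value=3
Op 4: inc R2 by 2 -> R2=(0,0,2,0) value=2
Op 5: merge R1<->R2 -> R1=(0,0,2,0) R2=(0,0,2,0)
Op 6: inc R3 by 3 -> R3=(0,0,0,6) value=6
Op 7: merge R0<->R3 -> R0=(3,0,0,6) R3=(3,0,0,6)
Op 8: inc R2 by 3 -> R2=(0,0,5,0) value=5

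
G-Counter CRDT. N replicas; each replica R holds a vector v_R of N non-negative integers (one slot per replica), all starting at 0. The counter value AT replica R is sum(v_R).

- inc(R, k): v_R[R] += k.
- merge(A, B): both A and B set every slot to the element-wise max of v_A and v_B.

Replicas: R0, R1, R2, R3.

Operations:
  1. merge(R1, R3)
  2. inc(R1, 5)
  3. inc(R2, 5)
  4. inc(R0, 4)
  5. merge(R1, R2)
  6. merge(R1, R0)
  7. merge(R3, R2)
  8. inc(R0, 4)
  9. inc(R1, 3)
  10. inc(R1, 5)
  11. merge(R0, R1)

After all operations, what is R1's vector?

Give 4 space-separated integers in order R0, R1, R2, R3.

Answer: 8 13 5 0

Derivation:
Op 1: merge R1<->R3 -> R1=(0,0,0,0) R3=(0,0,0,0)
Op 2: inc R1 by 5 -> R1=(0,5,0,0) value=5
Op 3: inc R2 by 5 -> R2=(0,0,5,0) value=5
Op 4: inc R0 by 4 -> R0=(4,0,0,0) value=4
Op 5: merge R1<->R2 -> R1=(0,5,5,0) R2=(0,5,5,0)
Op 6: merge R1<->R0 -> R1=(4,5,5,0) R0=(4,5,5,0)
Op 7: merge R3<->R2 -> R3=(0,5,5,0) R2=(0,5,5,0)
Op 8: inc R0 by 4 -> R0=(8,5,5,0) value=18
Op 9: inc R1 by 3 -> R1=(4,8,5,0) value=17
Op 10: inc R1 by 5 -> R1=(4,13,5,0) value=22
Op 11: merge R0<->R1 -> R0=(8,13,5,0) R1=(8,13,5,0)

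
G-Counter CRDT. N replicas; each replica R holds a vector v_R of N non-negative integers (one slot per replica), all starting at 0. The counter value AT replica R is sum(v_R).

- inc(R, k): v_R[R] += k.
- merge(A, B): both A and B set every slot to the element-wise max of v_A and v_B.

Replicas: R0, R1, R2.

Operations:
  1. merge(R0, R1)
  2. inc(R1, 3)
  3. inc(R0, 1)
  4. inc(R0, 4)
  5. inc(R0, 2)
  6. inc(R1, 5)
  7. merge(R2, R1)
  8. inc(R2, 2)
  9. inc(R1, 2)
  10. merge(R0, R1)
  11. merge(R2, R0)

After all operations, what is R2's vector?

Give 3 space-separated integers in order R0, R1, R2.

Op 1: merge R0<->R1 -> R0=(0,0,0) R1=(0,0,0)
Op 2: inc R1 by 3 -> R1=(0,3,0) value=3
Op 3: inc R0 by 1 -> R0=(1,0,0) value=1
Op 4: inc R0 by 4 -> R0=(5,0,0) value=5
Op 5: inc R0 by 2 -> R0=(7,0,0) value=7
Op 6: inc R1 by 5 -> R1=(0,8,0) value=8
Op 7: merge R2<->R1 -> R2=(0,8,0) R1=(0,8,0)
Op 8: inc R2 by 2 -> R2=(0,8,2) value=10
Op 9: inc R1 by 2 -> R1=(0,10,0) value=10
Op 10: merge R0<->R1 -> R0=(7,10,0) R1=(7,10,0)
Op 11: merge R2<->R0 -> R2=(7,10,2) R0=(7,10,2)

Answer: 7 10 2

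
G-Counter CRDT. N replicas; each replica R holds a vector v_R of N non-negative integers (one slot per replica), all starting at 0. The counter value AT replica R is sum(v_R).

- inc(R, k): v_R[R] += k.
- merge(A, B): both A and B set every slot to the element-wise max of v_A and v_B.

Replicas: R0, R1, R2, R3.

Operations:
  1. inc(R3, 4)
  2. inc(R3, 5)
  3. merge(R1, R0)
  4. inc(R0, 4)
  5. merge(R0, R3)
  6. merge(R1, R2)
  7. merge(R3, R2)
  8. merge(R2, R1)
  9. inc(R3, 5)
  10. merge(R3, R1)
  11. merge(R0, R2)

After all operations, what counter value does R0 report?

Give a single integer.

Op 1: inc R3 by 4 -> R3=(0,0,0,4) value=4
Op 2: inc R3 by 5 -> R3=(0,0,0,9) value=9
Op 3: merge R1<->R0 -> R1=(0,0,0,0) R0=(0,0,0,0)
Op 4: inc R0 by 4 -> R0=(4,0,0,0) value=4
Op 5: merge R0<->R3 -> R0=(4,0,0,9) R3=(4,0,0,9)
Op 6: merge R1<->R2 -> R1=(0,0,0,0) R2=(0,0,0,0)
Op 7: merge R3<->R2 -> R3=(4,0,0,9) R2=(4,0,0,9)
Op 8: merge R2<->R1 -> R2=(4,0,0,9) R1=(4,0,0,9)
Op 9: inc R3 by 5 -> R3=(4,0,0,14) value=18
Op 10: merge R3<->R1 -> R3=(4,0,0,14) R1=(4,0,0,14)
Op 11: merge R0<->R2 -> R0=(4,0,0,9) R2=(4,0,0,9)

Answer: 13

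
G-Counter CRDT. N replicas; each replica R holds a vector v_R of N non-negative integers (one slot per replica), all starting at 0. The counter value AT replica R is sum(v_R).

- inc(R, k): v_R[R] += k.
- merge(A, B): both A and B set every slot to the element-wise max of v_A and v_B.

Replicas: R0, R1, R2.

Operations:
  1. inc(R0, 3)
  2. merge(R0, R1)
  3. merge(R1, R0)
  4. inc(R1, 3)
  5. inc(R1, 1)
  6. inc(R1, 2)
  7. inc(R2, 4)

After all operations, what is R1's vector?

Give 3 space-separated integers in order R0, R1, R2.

Op 1: inc R0 by 3 -> R0=(3,0,0) value=3
Op 2: merge R0<->R1 -> R0=(3,0,0) R1=(3,0,0)
Op 3: merge R1<->R0 -> R1=(3,0,0) R0=(3,0,0)
Op 4: inc R1 by 3 -> R1=(3,3,0) value=6
Op 5: inc R1 by 1 -> R1=(3,4,0) value=7
Op 6: inc R1 by 2 -> R1=(3,6,0) value=9
Op 7: inc R2 by 4 -> R2=(0,0,4) value=4

Answer: 3 6 0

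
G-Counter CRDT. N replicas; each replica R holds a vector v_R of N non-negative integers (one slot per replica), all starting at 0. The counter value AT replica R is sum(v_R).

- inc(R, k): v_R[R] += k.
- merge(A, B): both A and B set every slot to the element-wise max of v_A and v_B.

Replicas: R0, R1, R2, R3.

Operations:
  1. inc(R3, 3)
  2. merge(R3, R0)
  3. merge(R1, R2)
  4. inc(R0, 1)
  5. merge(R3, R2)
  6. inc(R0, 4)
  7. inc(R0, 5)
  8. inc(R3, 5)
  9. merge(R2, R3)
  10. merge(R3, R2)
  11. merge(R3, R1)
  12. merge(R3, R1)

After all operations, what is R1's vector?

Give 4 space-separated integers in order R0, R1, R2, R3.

Op 1: inc R3 by 3 -> R3=(0,0,0,3) value=3
Op 2: merge R3<->R0 -> R3=(0,0,0,3) R0=(0,0,0,3)
Op 3: merge R1<->R2 -> R1=(0,0,0,0) R2=(0,0,0,0)
Op 4: inc R0 by 1 -> R0=(1,0,0,3) value=4
Op 5: merge R3<->R2 -> R3=(0,0,0,3) R2=(0,0,0,3)
Op 6: inc R0 by 4 -> R0=(5,0,0,3) value=8
Op 7: inc R0 by 5 -> R0=(10,0,0,3) value=13
Op 8: inc R3 by 5 -> R3=(0,0,0,8) value=8
Op 9: merge R2<->R3 -> R2=(0,0,0,8) R3=(0,0,0,8)
Op 10: merge R3<->R2 -> R3=(0,0,0,8) R2=(0,0,0,8)
Op 11: merge R3<->R1 -> R3=(0,0,0,8) R1=(0,0,0,8)
Op 12: merge R3<->R1 -> R3=(0,0,0,8) R1=(0,0,0,8)

Answer: 0 0 0 8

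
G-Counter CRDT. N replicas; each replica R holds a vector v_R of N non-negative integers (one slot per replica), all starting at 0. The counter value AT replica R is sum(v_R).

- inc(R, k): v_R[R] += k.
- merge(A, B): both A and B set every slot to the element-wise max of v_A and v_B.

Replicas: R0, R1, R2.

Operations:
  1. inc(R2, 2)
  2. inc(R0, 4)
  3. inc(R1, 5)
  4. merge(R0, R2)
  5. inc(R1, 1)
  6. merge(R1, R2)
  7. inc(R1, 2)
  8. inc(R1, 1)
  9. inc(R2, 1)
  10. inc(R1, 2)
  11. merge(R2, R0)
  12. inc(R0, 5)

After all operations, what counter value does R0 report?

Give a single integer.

Op 1: inc R2 by 2 -> R2=(0,0,2) value=2
Op 2: inc R0 by 4 -> R0=(4,0,0) value=4
Op 3: inc R1 by 5 -> R1=(0,5,0) value=5
Op 4: merge R0<->R2 -> R0=(4,0,2) R2=(4,0,2)
Op 5: inc R1 by 1 -> R1=(0,6,0) value=6
Op 6: merge R1<->R2 -> R1=(4,6,2) R2=(4,6,2)
Op 7: inc R1 by 2 -> R1=(4,8,2) value=14
Op 8: inc R1 by 1 -> R1=(4,9,2) value=15
Op 9: inc R2 by 1 -> R2=(4,6,3) value=13
Op 10: inc R1 by 2 -> R1=(4,11,2) value=17
Op 11: merge R2<->R0 -> R2=(4,6,3) R0=(4,6,3)
Op 12: inc R0 by 5 -> R0=(9,6,3) value=18

Answer: 18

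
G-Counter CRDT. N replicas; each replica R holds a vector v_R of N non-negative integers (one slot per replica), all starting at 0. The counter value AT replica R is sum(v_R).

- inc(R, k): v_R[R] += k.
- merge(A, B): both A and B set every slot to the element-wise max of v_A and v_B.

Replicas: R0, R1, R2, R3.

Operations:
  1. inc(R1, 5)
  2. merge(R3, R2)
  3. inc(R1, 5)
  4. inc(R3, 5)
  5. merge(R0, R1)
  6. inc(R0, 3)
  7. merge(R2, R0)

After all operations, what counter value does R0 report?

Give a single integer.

Answer: 13

Derivation:
Op 1: inc R1 by 5 -> R1=(0,5,0,0) value=5
Op 2: merge R3<->R2 -> R3=(0,0,0,0) R2=(0,0,0,0)
Op 3: inc R1 by 5 -> R1=(0,10,0,0) value=10
Op 4: inc R3 by 5 -> R3=(0,0,0,5) value=5
Op 5: merge R0<->R1 -> R0=(0,10,0,0) R1=(0,10,0,0)
Op 6: inc R0 by 3 -> R0=(3,10,0,0) value=13
Op 7: merge R2<->R0 -> R2=(3,10,0,0) R0=(3,10,0,0)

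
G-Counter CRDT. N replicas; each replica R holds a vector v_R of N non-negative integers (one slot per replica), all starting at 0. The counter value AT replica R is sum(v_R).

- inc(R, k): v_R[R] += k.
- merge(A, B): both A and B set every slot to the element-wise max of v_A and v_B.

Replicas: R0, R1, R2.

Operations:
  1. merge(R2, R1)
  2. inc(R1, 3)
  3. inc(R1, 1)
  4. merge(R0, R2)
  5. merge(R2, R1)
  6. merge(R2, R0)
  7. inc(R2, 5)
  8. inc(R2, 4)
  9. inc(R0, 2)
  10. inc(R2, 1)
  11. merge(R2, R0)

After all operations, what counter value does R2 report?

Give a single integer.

Op 1: merge R2<->R1 -> R2=(0,0,0) R1=(0,0,0)
Op 2: inc R1 by 3 -> R1=(0,3,0) value=3
Op 3: inc R1 by 1 -> R1=(0,4,0) value=4
Op 4: merge R0<->R2 -> R0=(0,0,0) R2=(0,0,0)
Op 5: merge R2<->R1 -> R2=(0,4,0) R1=(0,4,0)
Op 6: merge R2<->R0 -> R2=(0,4,0) R0=(0,4,0)
Op 7: inc R2 by 5 -> R2=(0,4,5) value=9
Op 8: inc R2 by 4 -> R2=(0,4,9) value=13
Op 9: inc R0 by 2 -> R0=(2,4,0) value=6
Op 10: inc R2 by 1 -> R2=(0,4,10) value=14
Op 11: merge R2<->R0 -> R2=(2,4,10) R0=(2,4,10)

Answer: 16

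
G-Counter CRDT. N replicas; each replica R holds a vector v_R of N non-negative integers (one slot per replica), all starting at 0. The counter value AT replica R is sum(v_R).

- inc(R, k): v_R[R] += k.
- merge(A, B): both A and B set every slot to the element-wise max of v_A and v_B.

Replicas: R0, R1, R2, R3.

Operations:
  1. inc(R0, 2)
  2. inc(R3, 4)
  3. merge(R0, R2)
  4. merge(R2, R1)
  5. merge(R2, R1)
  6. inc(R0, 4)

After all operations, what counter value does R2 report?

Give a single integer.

Answer: 2

Derivation:
Op 1: inc R0 by 2 -> R0=(2,0,0,0) value=2
Op 2: inc R3 by 4 -> R3=(0,0,0,4) value=4
Op 3: merge R0<->R2 -> R0=(2,0,0,0) R2=(2,0,0,0)
Op 4: merge R2<->R1 -> R2=(2,0,0,0) R1=(2,0,0,0)
Op 5: merge R2<->R1 -> R2=(2,0,0,0) R1=(2,0,0,0)
Op 6: inc R0 by 4 -> R0=(6,0,0,0) value=6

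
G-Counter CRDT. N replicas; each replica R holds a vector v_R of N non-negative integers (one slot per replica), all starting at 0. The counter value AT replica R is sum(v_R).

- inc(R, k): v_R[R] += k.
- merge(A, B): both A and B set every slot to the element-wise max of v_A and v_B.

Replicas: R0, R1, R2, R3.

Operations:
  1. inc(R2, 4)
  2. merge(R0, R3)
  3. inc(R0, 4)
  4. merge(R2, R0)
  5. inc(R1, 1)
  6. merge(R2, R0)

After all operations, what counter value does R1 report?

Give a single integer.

Op 1: inc R2 by 4 -> R2=(0,0,4,0) value=4
Op 2: merge R0<->R3 -> R0=(0,0,0,0) R3=(0,0,0,0)
Op 3: inc R0 by 4 -> R0=(4,0,0,0) value=4
Op 4: merge R2<->R0 -> R2=(4,0,4,0) R0=(4,0,4,0)
Op 5: inc R1 by 1 -> R1=(0,1,0,0) value=1
Op 6: merge R2<->R0 -> R2=(4,0,4,0) R0=(4,0,4,0)

Answer: 1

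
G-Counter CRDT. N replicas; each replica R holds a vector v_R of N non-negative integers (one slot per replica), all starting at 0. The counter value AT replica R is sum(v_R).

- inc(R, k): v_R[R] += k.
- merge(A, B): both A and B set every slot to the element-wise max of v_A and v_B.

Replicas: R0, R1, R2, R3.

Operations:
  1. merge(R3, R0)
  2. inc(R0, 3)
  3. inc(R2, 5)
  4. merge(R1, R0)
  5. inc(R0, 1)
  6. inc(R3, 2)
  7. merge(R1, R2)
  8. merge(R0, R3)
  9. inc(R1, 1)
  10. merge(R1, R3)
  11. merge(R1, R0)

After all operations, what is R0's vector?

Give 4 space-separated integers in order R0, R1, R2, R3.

Answer: 4 1 5 2

Derivation:
Op 1: merge R3<->R0 -> R3=(0,0,0,0) R0=(0,0,0,0)
Op 2: inc R0 by 3 -> R0=(3,0,0,0) value=3
Op 3: inc R2 by 5 -> R2=(0,0,5,0) value=5
Op 4: merge R1<->R0 -> R1=(3,0,0,0) R0=(3,0,0,0)
Op 5: inc R0 by 1 -> R0=(4,0,0,0) value=4
Op 6: inc R3 by 2 -> R3=(0,0,0,2) value=2
Op 7: merge R1<->R2 -> R1=(3,0,5,0) R2=(3,0,5,0)
Op 8: merge R0<->R3 -> R0=(4,0,0,2) R3=(4,0,0,2)
Op 9: inc R1 by 1 -> R1=(3,1,5,0) value=9
Op 10: merge R1<->R3 -> R1=(4,1,5,2) R3=(4,1,5,2)
Op 11: merge R1<->R0 -> R1=(4,1,5,2) R0=(4,1,5,2)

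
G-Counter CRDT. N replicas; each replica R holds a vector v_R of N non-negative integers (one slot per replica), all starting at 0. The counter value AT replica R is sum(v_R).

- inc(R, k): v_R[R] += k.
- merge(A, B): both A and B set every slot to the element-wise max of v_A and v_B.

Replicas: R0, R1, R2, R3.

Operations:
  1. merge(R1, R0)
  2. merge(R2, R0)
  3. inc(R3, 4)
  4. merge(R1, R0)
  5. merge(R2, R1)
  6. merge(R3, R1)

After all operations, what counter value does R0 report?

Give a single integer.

Op 1: merge R1<->R0 -> R1=(0,0,0,0) R0=(0,0,0,0)
Op 2: merge R2<->R0 -> R2=(0,0,0,0) R0=(0,0,0,0)
Op 3: inc R3 by 4 -> R3=(0,0,0,4) value=4
Op 4: merge R1<->R0 -> R1=(0,0,0,0) R0=(0,0,0,0)
Op 5: merge R2<->R1 -> R2=(0,0,0,0) R1=(0,0,0,0)
Op 6: merge R3<->R1 -> R3=(0,0,0,4) R1=(0,0,0,4)

Answer: 0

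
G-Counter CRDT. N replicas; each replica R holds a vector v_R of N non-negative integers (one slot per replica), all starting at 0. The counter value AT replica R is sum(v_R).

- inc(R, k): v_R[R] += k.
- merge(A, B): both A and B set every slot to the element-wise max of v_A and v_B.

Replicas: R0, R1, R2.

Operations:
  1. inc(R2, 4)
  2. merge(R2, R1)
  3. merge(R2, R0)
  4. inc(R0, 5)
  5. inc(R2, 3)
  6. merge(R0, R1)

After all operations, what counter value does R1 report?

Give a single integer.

Answer: 9

Derivation:
Op 1: inc R2 by 4 -> R2=(0,0,4) value=4
Op 2: merge R2<->R1 -> R2=(0,0,4) R1=(0,0,4)
Op 3: merge R2<->R0 -> R2=(0,0,4) R0=(0,0,4)
Op 4: inc R0 by 5 -> R0=(5,0,4) value=9
Op 5: inc R2 by 3 -> R2=(0,0,7) value=7
Op 6: merge R0<->R1 -> R0=(5,0,4) R1=(5,0,4)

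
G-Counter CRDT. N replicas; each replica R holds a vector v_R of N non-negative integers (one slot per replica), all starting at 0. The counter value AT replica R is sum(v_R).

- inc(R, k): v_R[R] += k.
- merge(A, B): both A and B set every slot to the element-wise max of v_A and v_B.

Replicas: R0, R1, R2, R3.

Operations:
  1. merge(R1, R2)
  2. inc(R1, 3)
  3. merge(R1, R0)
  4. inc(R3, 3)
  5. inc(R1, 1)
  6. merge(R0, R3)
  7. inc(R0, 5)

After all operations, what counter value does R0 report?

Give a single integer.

Op 1: merge R1<->R2 -> R1=(0,0,0,0) R2=(0,0,0,0)
Op 2: inc R1 by 3 -> R1=(0,3,0,0) value=3
Op 3: merge R1<->R0 -> R1=(0,3,0,0) R0=(0,3,0,0)
Op 4: inc R3 by 3 -> R3=(0,0,0,3) value=3
Op 5: inc R1 by 1 -> R1=(0,4,0,0) value=4
Op 6: merge R0<->R3 -> R0=(0,3,0,3) R3=(0,3,0,3)
Op 7: inc R0 by 5 -> R0=(5,3,0,3) value=11

Answer: 11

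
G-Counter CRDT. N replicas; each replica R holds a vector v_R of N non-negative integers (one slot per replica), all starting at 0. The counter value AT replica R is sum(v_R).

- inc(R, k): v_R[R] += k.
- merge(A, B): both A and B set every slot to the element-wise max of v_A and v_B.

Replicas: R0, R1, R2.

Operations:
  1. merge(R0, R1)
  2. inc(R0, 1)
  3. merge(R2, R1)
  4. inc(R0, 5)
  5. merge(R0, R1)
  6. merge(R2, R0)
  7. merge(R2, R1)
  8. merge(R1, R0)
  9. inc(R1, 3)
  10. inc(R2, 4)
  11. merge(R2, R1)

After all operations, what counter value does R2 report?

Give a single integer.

Answer: 13

Derivation:
Op 1: merge R0<->R1 -> R0=(0,0,0) R1=(0,0,0)
Op 2: inc R0 by 1 -> R0=(1,0,0) value=1
Op 3: merge R2<->R1 -> R2=(0,0,0) R1=(0,0,0)
Op 4: inc R0 by 5 -> R0=(6,0,0) value=6
Op 5: merge R0<->R1 -> R0=(6,0,0) R1=(6,0,0)
Op 6: merge R2<->R0 -> R2=(6,0,0) R0=(6,0,0)
Op 7: merge R2<->R1 -> R2=(6,0,0) R1=(6,0,0)
Op 8: merge R1<->R0 -> R1=(6,0,0) R0=(6,0,0)
Op 9: inc R1 by 3 -> R1=(6,3,0) value=9
Op 10: inc R2 by 4 -> R2=(6,0,4) value=10
Op 11: merge R2<->R1 -> R2=(6,3,4) R1=(6,3,4)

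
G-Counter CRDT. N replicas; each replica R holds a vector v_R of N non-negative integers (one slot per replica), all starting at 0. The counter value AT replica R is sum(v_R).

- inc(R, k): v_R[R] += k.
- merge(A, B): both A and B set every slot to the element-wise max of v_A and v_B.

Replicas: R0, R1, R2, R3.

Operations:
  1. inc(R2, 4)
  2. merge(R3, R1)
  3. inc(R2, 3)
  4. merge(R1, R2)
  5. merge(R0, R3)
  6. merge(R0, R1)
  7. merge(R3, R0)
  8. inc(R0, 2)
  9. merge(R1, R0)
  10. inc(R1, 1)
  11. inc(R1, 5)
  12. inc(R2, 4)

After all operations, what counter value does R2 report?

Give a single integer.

Answer: 11

Derivation:
Op 1: inc R2 by 4 -> R2=(0,0,4,0) value=4
Op 2: merge R3<->R1 -> R3=(0,0,0,0) R1=(0,0,0,0)
Op 3: inc R2 by 3 -> R2=(0,0,7,0) value=7
Op 4: merge R1<->R2 -> R1=(0,0,7,0) R2=(0,0,7,0)
Op 5: merge R0<->R3 -> R0=(0,0,0,0) R3=(0,0,0,0)
Op 6: merge R0<->R1 -> R0=(0,0,7,0) R1=(0,0,7,0)
Op 7: merge R3<->R0 -> R3=(0,0,7,0) R0=(0,0,7,0)
Op 8: inc R0 by 2 -> R0=(2,0,7,0) value=9
Op 9: merge R1<->R0 -> R1=(2,0,7,0) R0=(2,0,7,0)
Op 10: inc R1 by 1 -> R1=(2,1,7,0) value=10
Op 11: inc R1 by 5 -> R1=(2,6,7,0) value=15
Op 12: inc R2 by 4 -> R2=(0,0,11,0) value=11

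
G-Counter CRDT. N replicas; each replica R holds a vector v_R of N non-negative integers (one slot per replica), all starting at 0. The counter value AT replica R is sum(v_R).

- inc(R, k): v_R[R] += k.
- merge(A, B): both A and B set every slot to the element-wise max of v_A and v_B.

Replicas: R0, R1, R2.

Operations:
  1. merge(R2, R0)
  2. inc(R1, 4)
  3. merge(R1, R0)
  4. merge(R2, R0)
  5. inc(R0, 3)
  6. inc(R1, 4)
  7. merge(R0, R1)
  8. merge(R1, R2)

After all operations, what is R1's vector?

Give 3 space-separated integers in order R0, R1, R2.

Answer: 3 8 0

Derivation:
Op 1: merge R2<->R0 -> R2=(0,0,0) R0=(0,0,0)
Op 2: inc R1 by 4 -> R1=(0,4,0) value=4
Op 3: merge R1<->R0 -> R1=(0,4,0) R0=(0,4,0)
Op 4: merge R2<->R0 -> R2=(0,4,0) R0=(0,4,0)
Op 5: inc R0 by 3 -> R0=(3,4,0) value=7
Op 6: inc R1 by 4 -> R1=(0,8,0) value=8
Op 7: merge R0<->R1 -> R0=(3,8,0) R1=(3,8,0)
Op 8: merge R1<->R2 -> R1=(3,8,0) R2=(3,8,0)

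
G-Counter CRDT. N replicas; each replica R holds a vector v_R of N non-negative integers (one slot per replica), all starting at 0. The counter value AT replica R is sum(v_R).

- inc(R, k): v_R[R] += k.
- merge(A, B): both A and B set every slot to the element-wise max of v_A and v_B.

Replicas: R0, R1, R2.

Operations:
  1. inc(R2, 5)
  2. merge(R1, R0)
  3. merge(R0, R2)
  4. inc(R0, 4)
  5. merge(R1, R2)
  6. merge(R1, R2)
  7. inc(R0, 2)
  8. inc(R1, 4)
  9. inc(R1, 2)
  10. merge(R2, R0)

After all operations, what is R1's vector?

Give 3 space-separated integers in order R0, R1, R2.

Op 1: inc R2 by 5 -> R2=(0,0,5) value=5
Op 2: merge R1<->R0 -> R1=(0,0,0) R0=(0,0,0)
Op 3: merge R0<->R2 -> R0=(0,0,5) R2=(0,0,5)
Op 4: inc R0 by 4 -> R0=(4,0,5) value=9
Op 5: merge R1<->R2 -> R1=(0,0,5) R2=(0,0,5)
Op 6: merge R1<->R2 -> R1=(0,0,5) R2=(0,0,5)
Op 7: inc R0 by 2 -> R0=(6,0,5) value=11
Op 8: inc R1 by 4 -> R1=(0,4,5) value=9
Op 9: inc R1 by 2 -> R1=(0,6,5) value=11
Op 10: merge R2<->R0 -> R2=(6,0,5) R0=(6,0,5)

Answer: 0 6 5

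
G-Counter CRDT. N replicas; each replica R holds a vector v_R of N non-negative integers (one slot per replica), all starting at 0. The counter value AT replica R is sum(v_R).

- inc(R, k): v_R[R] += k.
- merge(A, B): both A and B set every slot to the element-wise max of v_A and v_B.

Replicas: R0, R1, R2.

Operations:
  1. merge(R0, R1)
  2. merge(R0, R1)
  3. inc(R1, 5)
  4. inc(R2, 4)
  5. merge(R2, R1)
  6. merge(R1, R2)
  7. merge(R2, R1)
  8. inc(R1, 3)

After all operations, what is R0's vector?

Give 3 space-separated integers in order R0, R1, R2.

Answer: 0 0 0

Derivation:
Op 1: merge R0<->R1 -> R0=(0,0,0) R1=(0,0,0)
Op 2: merge R0<->R1 -> R0=(0,0,0) R1=(0,0,0)
Op 3: inc R1 by 5 -> R1=(0,5,0) value=5
Op 4: inc R2 by 4 -> R2=(0,0,4) value=4
Op 5: merge R2<->R1 -> R2=(0,5,4) R1=(0,5,4)
Op 6: merge R1<->R2 -> R1=(0,5,4) R2=(0,5,4)
Op 7: merge R2<->R1 -> R2=(0,5,4) R1=(0,5,4)
Op 8: inc R1 by 3 -> R1=(0,8,4) value=12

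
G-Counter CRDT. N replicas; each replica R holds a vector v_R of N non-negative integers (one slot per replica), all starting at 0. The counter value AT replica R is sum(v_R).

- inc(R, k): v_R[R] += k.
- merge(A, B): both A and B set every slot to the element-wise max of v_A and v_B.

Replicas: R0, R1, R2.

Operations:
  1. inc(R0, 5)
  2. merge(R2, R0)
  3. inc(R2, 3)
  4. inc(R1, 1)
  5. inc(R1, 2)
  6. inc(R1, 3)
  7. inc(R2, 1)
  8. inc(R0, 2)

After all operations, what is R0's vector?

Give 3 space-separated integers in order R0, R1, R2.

Op 1: inc R0 by 5 -> R0=(5,0,0) value=5
Op 2: merge R2<->R0 -> R2=(5,0,0) R0=(5,0,0)
Op 3: inc R2 by 3 -> R2=(5,0,3) value=8
Op 4: inc R1 by 1 -> R1=(0,1,0) value=1
Op 5: inc R1 by 2 -> R1=(0,3,0) value=3
Op 6: inc R1 by 3 -> R1=(0,6,0) value=6
Op 7: inc R2 by 1 -> R2=(5,0,4) value=9
Op 8: inc R0 by 2 -> R0=(7,0,0) value=7

Answer: 7 0 0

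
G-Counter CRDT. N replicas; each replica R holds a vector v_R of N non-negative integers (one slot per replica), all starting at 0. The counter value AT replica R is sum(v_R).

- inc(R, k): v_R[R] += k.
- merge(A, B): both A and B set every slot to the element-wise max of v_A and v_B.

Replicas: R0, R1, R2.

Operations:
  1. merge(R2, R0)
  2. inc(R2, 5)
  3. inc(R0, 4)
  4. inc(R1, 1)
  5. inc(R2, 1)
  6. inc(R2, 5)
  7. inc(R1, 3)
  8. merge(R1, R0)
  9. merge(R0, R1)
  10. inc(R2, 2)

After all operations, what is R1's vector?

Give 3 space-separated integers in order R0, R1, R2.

Op 1: merge R2<->R0 -> R2=(0,0,0) R0=(0,0,0)
Op 2: inc R2 by 5 -> R2=(0,0,5) value=5
Op 3: inc R0 by 4 -> R0=(4,0,0) value=4
Op 4: inc R1 by 1 -> R1=(0,1,0) value=1
Op 5: inc R2 by 1 -> R2=(0,0,6) value=6
Op 6: inc R2 by 5 -> R2=(0,0,11) value=11
Op 7: inc R1 by 3 -> R1=(0,4,0) value=4
Op 8: merge R1<->R0 -> R1=(4,4,0) R0=(4,4,0)
Op 9: merge R0<->R1 -> R0=(4,4,0) R1=(4,4,0)
Op 10: inc R2 by 2 -> R2=(0,0,13) value=13

Answer: 4 4 0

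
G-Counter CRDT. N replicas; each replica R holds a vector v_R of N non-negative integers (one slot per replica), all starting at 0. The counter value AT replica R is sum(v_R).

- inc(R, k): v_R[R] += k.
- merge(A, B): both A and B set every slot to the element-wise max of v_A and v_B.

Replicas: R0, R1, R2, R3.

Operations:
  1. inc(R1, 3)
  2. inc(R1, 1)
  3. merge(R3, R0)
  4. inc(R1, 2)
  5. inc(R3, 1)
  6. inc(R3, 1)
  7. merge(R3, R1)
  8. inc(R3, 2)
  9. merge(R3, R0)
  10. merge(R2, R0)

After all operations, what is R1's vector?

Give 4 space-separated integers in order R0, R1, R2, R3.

Answer: 0 6 0 2

Derivation:
Op 1: inc R1 by 3 -> R1=(0,3,0,0) value=3
Op 2: inc R1 by 1 -> R1=(0,4,0,0) value=4
Op 3: merge R3<->R0 -> R3=(0,0,0,0) R0=(0,0,0,0)
Op 4: inc R1 by 2 -> R1=(0,6,0,0) value=6
Op 5: inc R3 by 1 -> R3=(0,0,0,1) value=1
Op 6: inc R3 by 1 -> R3=(0,0,0,2) value=2
Op 7: merge R3<->R1 -> R3=(0,6,0,2) R1=(0,6,0,2)
Op 8: inc R3 by 2 -> R3=(0,6,0,4) value=10
Op 9: merge R3<->R0 -> R3=(0,6,0,4) R0=(0,6,0,4)
Op 10: merge R2<->R0 -> R2=(0,6,0,4) R0=(0,6,0,4)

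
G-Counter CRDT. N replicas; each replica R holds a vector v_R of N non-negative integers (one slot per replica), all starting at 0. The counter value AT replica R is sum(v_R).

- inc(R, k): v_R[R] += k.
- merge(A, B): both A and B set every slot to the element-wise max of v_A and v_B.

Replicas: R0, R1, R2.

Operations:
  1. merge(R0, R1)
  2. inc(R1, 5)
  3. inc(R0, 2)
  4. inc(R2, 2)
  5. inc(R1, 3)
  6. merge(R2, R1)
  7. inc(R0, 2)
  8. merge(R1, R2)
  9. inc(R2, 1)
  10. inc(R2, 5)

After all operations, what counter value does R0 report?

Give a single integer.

Op 1: merge R0<->R1 -> R0=(0,0,0) R1=(0,0,0)
Op 2: inc R1 by 5 -> R1=(0,5,0) value=5
Op 3: inc R0 by 2 -> R0=(2,0,0) value=2
Op 4: inc R2 by 2 -> R2=(0,0,2) value=2
Op 5: inc R1 by 3 -> R1=(0,8,0) value=8
Op 6: merge R2<->R1 -> R2=(0,8,2) R1=(0,8,2)
Op 7: inc R0 by 2 -> R0=(4,0,0) value=4
Op 8: merge R1<->R2 -> R1=(0,8,2) R2=(0,8,2)
Op 9: inc R2 by 1 -> R2=(0,8,3) value=11
Op 10: inc R2 by 5 -> R2=(0,8,8) value=16

Answer: 4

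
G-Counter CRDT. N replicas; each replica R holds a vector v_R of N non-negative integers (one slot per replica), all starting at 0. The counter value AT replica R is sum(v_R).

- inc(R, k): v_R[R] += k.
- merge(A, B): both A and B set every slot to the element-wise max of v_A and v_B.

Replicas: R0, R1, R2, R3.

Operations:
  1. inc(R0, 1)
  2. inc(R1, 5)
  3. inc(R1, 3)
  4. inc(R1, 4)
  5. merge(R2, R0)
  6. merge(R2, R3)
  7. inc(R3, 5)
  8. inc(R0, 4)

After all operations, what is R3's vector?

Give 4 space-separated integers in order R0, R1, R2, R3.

Answer: 1 0 0 5

Derivation:
Op 1: inc R0 by 1 -> R0=(1,0,0,0) value=1
Op 2: inc R1 by 5 -> R1=(0,5,0,0) value=5
Op 3: inc R1 by 3 -> R1=(0,8,0,0) value=8
Op 4: inc R1 by 4 -> R1=(0,12,0,0) value=12
Op 5: merge R2<->R0 -> R2=(1,0,0,0) R0=(1,0,0,0)
Op 6: merge R2<->R3 -> R2=(1,0,0,0) R3=(1,0,0,0)
Op 7: inc R3 by 5 -> R3=(1,0,0,5) value=6
Op 8: inc R0 by 4 -> R0=(5,0,0,0) value=5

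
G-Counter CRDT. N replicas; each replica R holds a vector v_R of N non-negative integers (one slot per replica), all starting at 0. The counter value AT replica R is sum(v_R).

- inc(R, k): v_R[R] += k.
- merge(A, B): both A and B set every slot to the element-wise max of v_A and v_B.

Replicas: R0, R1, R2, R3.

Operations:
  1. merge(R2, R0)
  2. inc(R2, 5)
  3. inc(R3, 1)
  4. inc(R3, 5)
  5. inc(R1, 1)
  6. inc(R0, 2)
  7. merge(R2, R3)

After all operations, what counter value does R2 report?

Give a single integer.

Answer: 11

Derivation:
Op 1: merge R2<->R0 -> R2=(0,0,0,0) R0=(0,0,0,0)
Op 2: inc R2 by 5 -> R2=(0,0,5,0) value=5
Op 3: inc R3 by 1 -> R3=(0,0,0,1) value=1
Op 4: inc R3 by 5 -> R3=(0,0,0,6) value=6
Op 5: inc R1 by 1 -> R1=(0,1,0,0) value=1
Op 6: inc R0 by 2 -> R0=(2,0,0,0) value=2
Op 7: merge R2<->R3 -> R2=(0,0,5,6) R3=(0,0,5,6)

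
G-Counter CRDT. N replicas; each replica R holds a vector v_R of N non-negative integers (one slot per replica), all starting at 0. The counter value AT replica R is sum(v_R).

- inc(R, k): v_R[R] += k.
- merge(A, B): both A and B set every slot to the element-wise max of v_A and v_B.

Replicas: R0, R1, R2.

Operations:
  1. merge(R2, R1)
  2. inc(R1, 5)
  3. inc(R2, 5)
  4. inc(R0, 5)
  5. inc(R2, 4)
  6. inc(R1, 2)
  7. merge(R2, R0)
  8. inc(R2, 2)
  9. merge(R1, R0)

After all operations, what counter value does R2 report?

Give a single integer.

Answer: 16

Derivation:
Op 1: merge R2<->R1 -> R2=(0,0,0) R1=(0,0,0)
Op 2: inc R1 by 5 -> R1=(0,5,0) value=5
Op 3: inc R2 by 5 -> R2=(0,0,5) value=5
Op 4: inc R0 by 5 -> R0=(5,0,0) value=5
Op 5: inc R2 by 4 -> R2=(0,0,9) value=9
Op 6: inc R1 by 2 -> R1=(0,7,0) value=7
Op 7: merge R2<->R0 -> R2=(5,0,9) R0=(5,0,9)
Op 8: inc R2 by 2 -> R2=(5,0,11) value=16
Op 9: merge R1<->R0 -> R1=(5,7,9) R0=(5,7,9)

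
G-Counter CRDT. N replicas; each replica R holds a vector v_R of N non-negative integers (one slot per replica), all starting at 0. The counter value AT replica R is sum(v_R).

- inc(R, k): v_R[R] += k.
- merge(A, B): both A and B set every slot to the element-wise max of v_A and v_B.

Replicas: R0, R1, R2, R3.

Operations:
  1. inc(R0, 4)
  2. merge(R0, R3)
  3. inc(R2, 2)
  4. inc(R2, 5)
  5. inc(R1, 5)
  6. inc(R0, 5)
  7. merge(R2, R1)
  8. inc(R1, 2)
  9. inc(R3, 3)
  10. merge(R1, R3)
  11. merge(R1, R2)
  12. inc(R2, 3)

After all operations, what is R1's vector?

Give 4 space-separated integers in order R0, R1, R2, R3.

Op 1: inc R0 by 4 -> R0=(4,0,0,0) value=4
Op 2: merge R0<->R3 -> R0=(4,0,0,0) R3=(4,0,0,0)
Op 3: inc R2 by 2 -> R2=(0,0,2,0) value=2
Op 4: inc R2 by 5 -> R2=(0,0,7,0) value=7
Op 5: inc R1 by 5 -> R1=(0,5,0,0) value=5
Op 6: inc R0 by 5 -> R0=(9,0,0,0) value=9
Op 7: merge R2<->R1 -> R2=(0,5,7,0) R1=(0,5,7,0)
Op 8: inc R1 by 2 -> R1=(0,7,7,0) value=14
Op 9: inc R3 by 3 -> R3=(4,0,0,3) value=7
Op 10: merge R1<->R3 -> R1=(4,7,7,3) R3=(4,7,7,3)
Op 11: merge R1<->R2 -> R1=(4,7,7,3) R2=(4,7,7,3)
Op 12: inc R2 by 3 -> R2=(4,7,10,3) value=24

Answer: 4 7 7 3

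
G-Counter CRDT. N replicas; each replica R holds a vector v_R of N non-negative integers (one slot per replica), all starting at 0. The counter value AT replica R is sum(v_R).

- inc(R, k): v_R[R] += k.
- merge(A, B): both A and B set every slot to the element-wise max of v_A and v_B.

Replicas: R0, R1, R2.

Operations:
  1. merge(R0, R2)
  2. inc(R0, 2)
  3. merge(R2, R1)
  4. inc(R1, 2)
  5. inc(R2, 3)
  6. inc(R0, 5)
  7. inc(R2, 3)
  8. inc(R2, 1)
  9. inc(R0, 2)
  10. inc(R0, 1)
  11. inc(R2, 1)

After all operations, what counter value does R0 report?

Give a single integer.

Answer: 10

Derivation:
Op 1: merge R0<->R2 -> R0=(0,0,0) R2=(0,0,0)
Op 2: inc R0 by 2 -> R0=(2,0,0) value=2
Op 3: merge R2<->R1 -> R2=(0,0,0) R1=(0,0,0)
Op 4: inc R1 by 2 -> R1=(0,2,0) value=2
Op 5: inc R2 by 3 -> R2=(0,0,3) value=3
Op 6: inc R0 by 5 -> R0=(7,0,0) value=7
Op 7: inc R2 by 3 -> R2=(0,0,6) value=6
Op 8: inc R2 by 1 -> R2=(0,0,7) value=7
Op 9: inc R0 by 2 -> R0=(9,0,0) value=9
Op 10: inc R0 by 1 -> R0=(10,0,0) value=10
Op 11: inc R2 by 1 -> R2=(0,0,8) value=8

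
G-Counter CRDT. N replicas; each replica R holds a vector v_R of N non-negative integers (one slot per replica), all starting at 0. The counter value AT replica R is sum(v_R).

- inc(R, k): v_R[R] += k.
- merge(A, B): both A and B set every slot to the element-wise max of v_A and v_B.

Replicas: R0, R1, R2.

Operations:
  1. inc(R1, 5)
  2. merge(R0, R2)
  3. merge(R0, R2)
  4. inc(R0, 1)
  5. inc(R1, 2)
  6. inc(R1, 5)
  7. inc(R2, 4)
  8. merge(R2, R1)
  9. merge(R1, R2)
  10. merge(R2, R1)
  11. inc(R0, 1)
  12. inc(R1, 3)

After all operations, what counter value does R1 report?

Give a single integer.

Answer: 19

Derivation:
Op 1: inc R1 by 5 -> R1=(0,5,0) value=5
Op 2: merge R0<->R2 -> R0=(0,0,0) R2=(0,0,0)
Op 3: merge R0<->R2 -> R0=(0,0,0) R2=(0,0,0)
Op 4: inc R0 by 1 -> R0=(1,0,0) value=1
Op 5: inc R1 by 2 -> R1=(0,7,0) value=7
Op 6: inc R1 by 5 -> R1=(0,12,0) value=12
Op 7: inc R2 by 4 -> R2=(0,0,4) value=4
Op 8: merge R2<->R1 -> R2=(0,12,4) R1=(0,12,4)
Op 9: merge R1<->R2 -> R1=(0,12,4) R2=(0,12,4)
Op 10: merge R2<->R1 -> R2=(0,12,4) R1=(0,12,4)
Op 11: inc R0 by 1 -> R0=(2,0,0) value=2
Op 12: inc R1 by 3 -> R1=(0,15,4) value=19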